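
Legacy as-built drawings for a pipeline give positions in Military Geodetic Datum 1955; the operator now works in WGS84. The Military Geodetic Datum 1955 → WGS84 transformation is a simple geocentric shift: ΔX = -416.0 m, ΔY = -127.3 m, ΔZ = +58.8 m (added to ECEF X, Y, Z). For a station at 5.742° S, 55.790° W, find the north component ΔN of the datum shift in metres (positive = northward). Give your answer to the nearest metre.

At φ = -5.742°, λ = -55.790°: sin φ = -0.100049, cos φ = 0.994982, sin λ = -0.826982, cos λ = 0.562228.
ΔN = −sin φ cos λ·ΔX − sin φ sin λ·ΔY + cos φ·ΔZ = −(-0.100049)(0.562228)(-416.0) − (-0.100049)(-0.826982)(-127.3) + (0.994982)(58.8) = 45.64 m.

ΔN = 46 m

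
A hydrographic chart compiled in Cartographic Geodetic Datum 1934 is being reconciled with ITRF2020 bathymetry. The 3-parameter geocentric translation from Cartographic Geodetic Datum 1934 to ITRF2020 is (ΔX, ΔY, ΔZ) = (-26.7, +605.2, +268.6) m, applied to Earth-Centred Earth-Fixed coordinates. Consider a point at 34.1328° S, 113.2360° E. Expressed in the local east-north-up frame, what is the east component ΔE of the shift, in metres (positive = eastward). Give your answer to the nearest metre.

The local east axis at (φ, λ) is (−sin λ, cos λ, 0), so ΔE = −sin(113.2360°)·(-26.7) + cos(113.2360°)·605.2 = -214.23 m.

ΔE = -214 m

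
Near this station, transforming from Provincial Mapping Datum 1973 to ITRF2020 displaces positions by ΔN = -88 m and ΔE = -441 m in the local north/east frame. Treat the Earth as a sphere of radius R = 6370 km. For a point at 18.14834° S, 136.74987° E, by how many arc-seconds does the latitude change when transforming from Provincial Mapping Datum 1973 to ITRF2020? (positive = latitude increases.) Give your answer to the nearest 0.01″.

Δφ = -2.85″

On a sphere of radius R, 1 rad of latitude = R, so Δφ = ΔN / R = -88.0 / 6370000 = -1.3815e-05 rad = -2.849″.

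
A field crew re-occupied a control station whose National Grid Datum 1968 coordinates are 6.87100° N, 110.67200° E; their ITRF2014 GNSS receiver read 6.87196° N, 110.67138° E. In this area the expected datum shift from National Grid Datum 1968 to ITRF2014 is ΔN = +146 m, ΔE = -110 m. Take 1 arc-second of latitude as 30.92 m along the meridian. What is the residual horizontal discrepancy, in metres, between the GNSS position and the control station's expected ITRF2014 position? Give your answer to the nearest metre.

57 m

Observed coordinate differences: Δφ = +0.00096°, Δλ = -0.00062°.
Converting to metres (1° lat = 111312 m, cos φ = 0.992818): observed ΔN = 106.9 m, observed ΔE = -68.5 m.
Subtracting the expected shift leaves a residual of 106.9 − (146) = -39.1 m north and -68.5 − (-110) = 41.5 m east.
Residual distance = √((-39.1)² + 41.5²) = 57.0 m.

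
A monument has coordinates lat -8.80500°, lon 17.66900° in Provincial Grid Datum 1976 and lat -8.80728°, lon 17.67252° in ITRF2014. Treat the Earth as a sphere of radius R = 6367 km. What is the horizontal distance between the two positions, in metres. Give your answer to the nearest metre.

462 m

Δφ = -8.80728° − -8.80500° = -0.00228°; Δλ = 17.67252° − 17.66900° = +0.00352°.
1° along a meridian = πR/180 = 111125 m.
ΔN = Δφ × 111125 = -253.4 m; ΔE = Δλ × 111125 × cos(-8.80500°) = +0.00352 × 111125 × 0.988215 = 386.6 m.
Distance = √(ΔE² + ΔN²) = √(386.6² + (-253.4)²) = 462.2 m.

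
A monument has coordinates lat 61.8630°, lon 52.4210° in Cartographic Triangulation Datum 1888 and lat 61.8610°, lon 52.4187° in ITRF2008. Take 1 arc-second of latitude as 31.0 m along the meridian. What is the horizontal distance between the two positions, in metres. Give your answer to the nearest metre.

Δφ = 61.8610° − 61.8630° = -0.0020°; Δλ = 52.4187° − 52.4210° = -0.0023°.
1° of latitude = 3600 × 31.00 = 111600 m.
ΔN = Δφ × 111600 = -223.2 m; ΔE = Δλ × 111600 × cos(61.8630°) = -0.0023 × 111600 × 0.471581 = -121.0 m.
Distance = √(ΔE² + ΔN²) = √((-121.0)² + (-223.2)²) = 253.9 m.

254 m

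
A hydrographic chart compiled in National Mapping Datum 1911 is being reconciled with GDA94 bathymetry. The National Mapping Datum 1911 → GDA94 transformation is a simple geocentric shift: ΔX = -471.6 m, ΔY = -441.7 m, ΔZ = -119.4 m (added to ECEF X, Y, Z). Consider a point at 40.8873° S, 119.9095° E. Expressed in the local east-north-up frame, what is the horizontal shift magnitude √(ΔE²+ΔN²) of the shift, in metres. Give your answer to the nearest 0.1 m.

The local east axis at (φ, λ) is (−sin λ, cos λ, 0), so ΔE = −sin(119.9095°)·(-471.6) + cos(119.9095°)·(-441.7) = 629.04 m.
The local north axis is (−sin φ cos λ, −sin φ sin λ, cos φ), giving ΔN = 153.926 − 250.618 − 90.266 = -186.96 m.
Horizontal magnitude = √(ΔE² + ΔN²) = √(629.04² + (-186.96)²) = 656.23 m.

656.2 m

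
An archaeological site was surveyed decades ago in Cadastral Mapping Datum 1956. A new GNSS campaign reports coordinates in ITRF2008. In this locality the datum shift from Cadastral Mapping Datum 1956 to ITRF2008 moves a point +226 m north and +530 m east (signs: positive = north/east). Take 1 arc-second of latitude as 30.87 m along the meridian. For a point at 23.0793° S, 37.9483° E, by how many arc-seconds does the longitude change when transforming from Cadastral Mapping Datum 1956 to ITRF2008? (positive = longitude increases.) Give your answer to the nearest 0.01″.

Δλ = 18.66″

At latitude -23.0793°, cos φ = 0.919963.
1″ of longitude at this latitude = 30.87 × cos φ = 28.3993 m, so Δλ = 530.0 / 28.3993 = 18.662″.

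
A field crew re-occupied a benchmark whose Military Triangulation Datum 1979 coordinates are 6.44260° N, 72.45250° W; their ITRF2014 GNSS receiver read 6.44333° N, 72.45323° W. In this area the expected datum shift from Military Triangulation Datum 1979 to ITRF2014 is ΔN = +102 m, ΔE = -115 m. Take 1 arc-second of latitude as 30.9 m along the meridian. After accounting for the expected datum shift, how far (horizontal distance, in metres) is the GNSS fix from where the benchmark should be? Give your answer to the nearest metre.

40 m

Observed coordinate differences: Δφ = +0.00073°, Δλ = -0.00073°.
Converting to metres (1° lat = 111240 m, cos φ = 0.993685): observed ΔN = 81.2 m, observed ΔE = -80.7 m.
Subtracting the expected shift leaves a residual of 81.2 − (102) = -20.8 m north and -80.7 − (-115) = 34.3 m east.
Residual distance = √((-20.8)² + 34.3²) = 40.1 m.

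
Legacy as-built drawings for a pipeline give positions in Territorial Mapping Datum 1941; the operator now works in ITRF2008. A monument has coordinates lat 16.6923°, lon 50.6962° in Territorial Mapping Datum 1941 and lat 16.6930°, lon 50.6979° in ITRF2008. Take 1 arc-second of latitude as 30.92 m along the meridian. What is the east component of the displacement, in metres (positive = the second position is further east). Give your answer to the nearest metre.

Δφ = 16.6930° − 16.6923° = +0.0007°; Δλ = 50.6979° − 50.6962° = +0.0017°.
1° of latitude = 3600 × 30.92 = 111312 m.
ΔN = Δφ × 111312 = 77.9 m; ΔE = Δλ × 111312 × cos(16.6923°) = +0.0017 × 111312 × 0.957861 = 181.3 m.

ΔE = 181 m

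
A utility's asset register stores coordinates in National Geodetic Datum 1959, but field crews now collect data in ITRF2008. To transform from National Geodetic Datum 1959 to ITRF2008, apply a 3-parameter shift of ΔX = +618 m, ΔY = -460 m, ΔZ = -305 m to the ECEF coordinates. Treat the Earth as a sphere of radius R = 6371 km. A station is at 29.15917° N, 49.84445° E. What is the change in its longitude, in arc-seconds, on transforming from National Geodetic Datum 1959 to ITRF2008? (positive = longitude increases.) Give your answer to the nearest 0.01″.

Δλ = -28.51″

sin φ = 0.487237, cos φ = 0.873270, sin λ = 0.764297, cos λ = 0.644865.
East component: ΔE = −sin λ·ΔX + cos λ·ΔY = −(0.764297)(618) + (0.644865)(-460) = -768.97 m.
1° of latitude spans πR/180 = 111195 m; at latitude φ, 1° of longitude spans that × cos φ = 97103.1 m, so Δλ = -768.97 / 97103.1 × 3600 = -28.509″.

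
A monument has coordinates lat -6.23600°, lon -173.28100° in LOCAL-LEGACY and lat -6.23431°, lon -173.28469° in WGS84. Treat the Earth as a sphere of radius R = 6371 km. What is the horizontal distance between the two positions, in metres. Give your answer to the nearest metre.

449 m

Δφ = -6.23431° − -6.23600° = +0.00169°; Δλ = -173.28469° − -173.28100° = -0.00369°.
1° along a meridian = πR/180 = 111195 m.
ΔN = Δφ × 111195 = 187.9 m; ΔE = Δλ × 111195 × cos(-6.23600°) = -0.00369 × 111195 × 0.994083 = -407.9 m.
Distance = √(ΔE² + ΔN²) = √((-407.9)² + 187.9²) = 449.1 m.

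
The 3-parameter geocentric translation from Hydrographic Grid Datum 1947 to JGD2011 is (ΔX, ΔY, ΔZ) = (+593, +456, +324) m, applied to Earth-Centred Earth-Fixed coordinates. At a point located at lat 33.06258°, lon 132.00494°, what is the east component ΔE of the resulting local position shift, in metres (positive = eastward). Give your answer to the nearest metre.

ΔE = -746 m

At φ = 33.06258°, λ = 132.00494°: sin φ = 0.545555, cos φ = 0.838075, sin λ = 0.743087, cos λ = -0.669195.
ΔE = −sin λ·ΔX + cos λ·ΔY = −(0.743087)·(593) + (-0.669195)·(456) = -745.80 m.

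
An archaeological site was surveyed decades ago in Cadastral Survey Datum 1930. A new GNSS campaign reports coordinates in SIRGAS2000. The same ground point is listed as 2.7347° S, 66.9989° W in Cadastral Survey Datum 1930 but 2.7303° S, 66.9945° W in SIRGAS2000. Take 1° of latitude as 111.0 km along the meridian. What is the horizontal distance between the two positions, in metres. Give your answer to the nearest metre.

690 m

Δφ = -2.7303° − -2.7347° = +0.0044°; Δλ = -66.9945° − -66.9989° = +0.0044°.
ΔN = Δφ × 111000 = 488.4 m; ΔE = Δλ × 111000 × cos(-2.7347°) = +0.0044 × 111000 × 0.998861 = 487.8 m.
Distance = √(ΔE² + ΔN²) = √(487.8² + 488.4²) = 690.3 m.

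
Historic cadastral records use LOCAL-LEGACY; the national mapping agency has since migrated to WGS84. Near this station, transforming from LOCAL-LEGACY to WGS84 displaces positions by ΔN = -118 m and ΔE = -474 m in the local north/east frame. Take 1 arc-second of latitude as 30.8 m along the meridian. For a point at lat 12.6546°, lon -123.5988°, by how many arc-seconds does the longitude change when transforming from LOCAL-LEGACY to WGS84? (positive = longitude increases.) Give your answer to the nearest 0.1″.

Δλ = -15.8″

At latitude 12.6546°, cos φ = 0.975708.
1″ of longitude at this latitude = 30.80 × cos φ = 30.0518 m, so Δλ = -474.0 / 30.0518 = -15.773″.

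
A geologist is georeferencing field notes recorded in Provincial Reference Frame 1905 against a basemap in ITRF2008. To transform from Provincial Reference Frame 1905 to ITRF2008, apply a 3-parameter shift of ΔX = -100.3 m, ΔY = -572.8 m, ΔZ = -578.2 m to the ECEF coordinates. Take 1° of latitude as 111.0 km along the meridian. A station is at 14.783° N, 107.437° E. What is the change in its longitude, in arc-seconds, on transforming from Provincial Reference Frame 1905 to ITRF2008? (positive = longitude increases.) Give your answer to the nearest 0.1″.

sin φ = 0.255159, cos φ = 0.966899, sin λ = 0.954047, cos λ = -0.299657.
East component: ΔE = −sin λ·ΔX + cos λ·ΔY = −(0.954047)(-100.3) + (-0.299657)(-572.8) = 267.33 m.
1° of latitude spans 111000 m; at latitude φ, 1° of longitude spans that × cos φ = 107325.8 m, so Δλ = 267.33 / 107325.8 × 3600 = 8.967″.

Δλ = 9.0″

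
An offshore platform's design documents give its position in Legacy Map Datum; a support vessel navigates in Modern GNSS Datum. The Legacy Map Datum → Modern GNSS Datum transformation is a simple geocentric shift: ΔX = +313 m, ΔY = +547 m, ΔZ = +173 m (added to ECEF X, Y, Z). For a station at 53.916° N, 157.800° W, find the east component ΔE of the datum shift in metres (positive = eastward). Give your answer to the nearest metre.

ΔE = -388 m

At φ = 53.916°, λ = -157.800°: sin φ = 0.808154, cos φ = 0.588971, sin λ = -0.377841, cos λ = -0.925871.
ΔE = −sin λ·ΔX + cos λ·ΔY = −(-0.377841)·(313) + (-0.925871)·(547) = -388.19 m.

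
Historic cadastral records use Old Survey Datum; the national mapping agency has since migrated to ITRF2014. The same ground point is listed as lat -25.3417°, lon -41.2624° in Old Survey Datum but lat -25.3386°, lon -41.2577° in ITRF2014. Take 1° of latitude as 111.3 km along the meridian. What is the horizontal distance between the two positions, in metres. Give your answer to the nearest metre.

Δφ = -25.3386° − -25.3417° = +0.0031°; Δλ = -41.2577° − -41.2624° = +0.0047°.
ΔN = Δφ × 111300 = 345.0 m; ΔE = Δλ × 111300 × cos(-25.3417°) = +0.0047 × 111300 × 0.903771 = 472.8 m.
Distance = √(ΔE² + ΔN²) = √(472.8² + 345.0²) = 585.3 m.

585 m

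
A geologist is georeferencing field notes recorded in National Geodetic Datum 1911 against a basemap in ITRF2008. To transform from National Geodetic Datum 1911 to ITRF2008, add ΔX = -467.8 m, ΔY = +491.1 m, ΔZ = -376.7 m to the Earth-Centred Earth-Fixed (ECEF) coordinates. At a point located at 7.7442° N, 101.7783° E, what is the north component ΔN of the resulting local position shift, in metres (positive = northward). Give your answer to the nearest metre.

ΔN = -451 m

At φ = 7.7442°, λ = 101.7783°: sin φ = 0.134751, cos φ = 0.990880, sin λ = 0.978945, cos λ = -0.204125.
ΔN = −sin φ cos λ·ΔX − sin φ sin λ·ΔY + cos φ·ΔZ = −(0.134751)(-0.204125)(-467.8) − (0.134751)(0.978945)(491.1) + (0.990880)(-376.7) = -450.91 m.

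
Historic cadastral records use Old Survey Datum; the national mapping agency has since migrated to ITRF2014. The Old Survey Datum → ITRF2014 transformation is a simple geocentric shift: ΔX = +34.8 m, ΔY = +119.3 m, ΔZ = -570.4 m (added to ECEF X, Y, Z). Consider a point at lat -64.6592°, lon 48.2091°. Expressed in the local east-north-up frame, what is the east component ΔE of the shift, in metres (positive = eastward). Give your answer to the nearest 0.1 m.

At φ = -64.6592°, λ = 48.2091°: sin φ = -0.903778, cos φ = 0.428002, sin λ = 0.745582, cos λ = 0.666414.
ΔE = −sin λ·ΔX + cos λ·ΔY = −(0.745582)·(34.8) + (0.666414)·(119.3) = 53.56 m.

ΔE = 53.6 m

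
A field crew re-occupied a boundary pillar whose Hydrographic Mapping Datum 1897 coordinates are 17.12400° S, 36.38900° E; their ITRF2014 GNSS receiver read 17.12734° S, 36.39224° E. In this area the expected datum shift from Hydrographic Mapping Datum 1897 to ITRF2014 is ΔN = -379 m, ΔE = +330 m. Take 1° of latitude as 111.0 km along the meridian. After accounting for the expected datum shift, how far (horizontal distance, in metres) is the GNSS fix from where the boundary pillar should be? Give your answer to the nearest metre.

Observed coordinate differences: Δφ = -0.00334°, Δλ = +0.00324°.
Converting to metres (1° lat = 111000 m, cos φ = 0.955670): observed ΔN = -370.7 m, observed ΔE = 343.7 m.
Subtracting the expected shift leaves a residual of -370.7 − (-379) = 8.3 m north and 343.7 − (330) = 13.7 m east.
Residual distance = √(8.3² + 13.7²) = 16.0 m.

16 m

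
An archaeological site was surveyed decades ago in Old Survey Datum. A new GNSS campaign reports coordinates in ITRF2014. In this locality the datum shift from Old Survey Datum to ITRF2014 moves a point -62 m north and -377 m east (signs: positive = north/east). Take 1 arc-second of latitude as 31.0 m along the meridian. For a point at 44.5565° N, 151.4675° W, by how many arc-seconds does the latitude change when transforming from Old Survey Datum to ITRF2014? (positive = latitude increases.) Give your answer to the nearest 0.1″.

Δφ = -2.0″

1″ of latitude = 31.00 m, so Δφ = -62.0 / 31.00 = -2.000″.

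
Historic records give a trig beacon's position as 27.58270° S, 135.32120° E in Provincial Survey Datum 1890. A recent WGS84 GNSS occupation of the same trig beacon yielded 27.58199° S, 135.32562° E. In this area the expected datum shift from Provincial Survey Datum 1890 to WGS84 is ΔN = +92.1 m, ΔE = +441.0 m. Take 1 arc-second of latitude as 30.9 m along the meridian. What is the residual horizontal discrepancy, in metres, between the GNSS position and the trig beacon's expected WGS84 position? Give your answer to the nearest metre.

14 m

Observed coordinate differences: Δφ = +0.00071°, Δλ = +0.00442°.
Converting to metres (1° lat = 111240 m, cos φ = 0.886343): observed ΔN = 79.0 m, observed ΔE = 435.8 m.
Subtracting the expected shift leaves a residual of 79.0 − (92.1) = -13.1 m north and 435.8 − (441.0) = -5.2 m east.
Residual distance = √((-13.1)² + (-5.2)²) = 14.1 m.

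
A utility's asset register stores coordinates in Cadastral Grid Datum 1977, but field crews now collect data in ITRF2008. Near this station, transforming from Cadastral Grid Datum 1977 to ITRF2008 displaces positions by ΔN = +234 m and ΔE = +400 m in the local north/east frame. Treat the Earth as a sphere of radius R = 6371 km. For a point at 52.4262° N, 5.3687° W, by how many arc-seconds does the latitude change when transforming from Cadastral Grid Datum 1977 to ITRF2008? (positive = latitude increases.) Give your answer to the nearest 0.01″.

On a sphere of radius R, 1 rad of latitude = R, so Δφ = ΔN / R = 234.0 / 6371000 = 3.6729e-05 rad = 7.576″.

Δφ = 7.58″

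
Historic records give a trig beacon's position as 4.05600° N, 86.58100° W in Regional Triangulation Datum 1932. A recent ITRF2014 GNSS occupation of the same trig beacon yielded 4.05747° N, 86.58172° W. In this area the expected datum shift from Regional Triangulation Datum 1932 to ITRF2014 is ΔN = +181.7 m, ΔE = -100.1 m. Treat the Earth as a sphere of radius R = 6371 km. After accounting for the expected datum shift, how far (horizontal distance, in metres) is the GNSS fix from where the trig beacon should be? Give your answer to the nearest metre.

27 m

Observed coordinate differences: Δφ = +0.00147°, Δλ = -0.00072°.
Converting to metres (1° lat = 111195 m, cos φ = 0.997495): observed ΔN = 163.5 m, observed ΔE = -79.9 m.
Subtracting the expected shift leaves a residual of 163.5 − (181.7) = -18.2 m north and -79.9 − (-100.1) = 20.2 m east.
Residual distance = √((-18.2)² + 20.2²) = 27.2 m.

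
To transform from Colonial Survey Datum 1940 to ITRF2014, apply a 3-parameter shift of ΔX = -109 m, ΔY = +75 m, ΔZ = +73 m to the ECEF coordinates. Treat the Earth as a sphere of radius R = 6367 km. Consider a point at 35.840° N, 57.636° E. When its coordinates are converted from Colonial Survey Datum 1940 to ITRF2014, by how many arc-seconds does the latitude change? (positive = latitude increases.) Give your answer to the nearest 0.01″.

sin φ = 0.585524, cos φ = 0.810655, sin λ = 0.844664, cos λ = 0.535296.
North component: ΔN = −sin φ cos λ·ΔX − sin φ sin λ·ΔY + cos φ·ΔZ = −(0.585524)(0.535296)(-109) − (0.585524)(0.844664)(75) + (0.810655)(73) = 56.25 m.
1° of latitude spans πR/180 = 111125 m, so Δφ = 56.25 / 111125 × 3600 = 1.822″.

Δφ = 1.82″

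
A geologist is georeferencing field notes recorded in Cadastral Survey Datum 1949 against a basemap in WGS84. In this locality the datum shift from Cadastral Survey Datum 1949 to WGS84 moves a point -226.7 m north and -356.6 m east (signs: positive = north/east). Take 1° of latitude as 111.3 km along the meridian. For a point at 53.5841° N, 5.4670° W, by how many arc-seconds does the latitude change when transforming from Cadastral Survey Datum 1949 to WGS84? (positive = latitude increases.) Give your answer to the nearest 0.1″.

Δφ = -7.3″

1° of latitude = 111.3 km, so Δφ = -226.7 / 111300 = -0.0020368° = -7.333″.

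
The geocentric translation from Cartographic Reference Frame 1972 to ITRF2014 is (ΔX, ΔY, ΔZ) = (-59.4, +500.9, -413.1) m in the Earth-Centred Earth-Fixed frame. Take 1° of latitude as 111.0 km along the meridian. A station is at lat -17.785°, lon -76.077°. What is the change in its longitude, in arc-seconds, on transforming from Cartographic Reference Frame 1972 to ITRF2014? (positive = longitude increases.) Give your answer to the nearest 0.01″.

sin φ = -0.305446, cos φ = 0.952209, sin λ = -0.970620, cos λ = 0.240618.
East component: ΔE = −sin λ·ΔX + cos λ·ΔY = −(-0.970620)(-59.4) + (0.240618)(500.9) = 62.87 m.
1° of latitude spans 111000 m; at latitude φ, 1° of longitude spans that × cos φ = 105695.2 m, so Δλ = 62.87 / 105695.2 × 3600 = 2.141″.

Δλ = 2.14″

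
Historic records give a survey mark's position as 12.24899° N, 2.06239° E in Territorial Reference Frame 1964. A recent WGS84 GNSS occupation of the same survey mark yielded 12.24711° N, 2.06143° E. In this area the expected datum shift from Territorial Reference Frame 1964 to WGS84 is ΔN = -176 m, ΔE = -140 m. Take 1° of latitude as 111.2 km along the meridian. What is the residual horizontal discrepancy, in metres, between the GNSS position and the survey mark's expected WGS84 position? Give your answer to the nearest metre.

Observed coordinate differences: Δφ = -0.00188°, Δλ = -0.00096°.
Converting to metres (1° lat = 111200 m, cos φ = 0.977235): observed ΔN = -209.1 m, observed ΔE = -104.3 m.
Subtracting the expected shift leaves a residual of -209.1 − (-176) = -33.1 m north and -104.3 − (-140) = 35.7 m east.
Residual distance = √((-33.1)² + 35.7²) = 48.6 m.

49 m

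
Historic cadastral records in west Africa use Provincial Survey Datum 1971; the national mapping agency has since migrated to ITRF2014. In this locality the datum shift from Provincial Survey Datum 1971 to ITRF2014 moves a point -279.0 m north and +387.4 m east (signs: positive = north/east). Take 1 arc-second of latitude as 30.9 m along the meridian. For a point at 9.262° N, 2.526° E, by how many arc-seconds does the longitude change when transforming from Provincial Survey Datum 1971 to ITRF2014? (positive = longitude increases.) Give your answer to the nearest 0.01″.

At latitude 9.262°, cos φ = 0.986963.
1″ of longitude at this latitude = 30.90 × cos φ = 30.4971 m, so Δλ = 387.4 / 30.4971 = 12.703″.

Δλ = 12.70″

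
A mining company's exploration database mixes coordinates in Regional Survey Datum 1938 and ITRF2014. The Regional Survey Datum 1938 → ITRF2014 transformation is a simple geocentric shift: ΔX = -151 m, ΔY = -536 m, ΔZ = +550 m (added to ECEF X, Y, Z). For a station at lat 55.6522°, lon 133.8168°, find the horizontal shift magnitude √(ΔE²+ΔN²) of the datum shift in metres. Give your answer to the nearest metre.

The local east axis at (φ, λ) is (−sin λ, cos λ, 0), so ΔE = −sin(133.8168°)·(-151) + cos(133.8168°)·(-536) = 480.06 m.
The local north axis is (−sin φ cos λ, −sin φ sin λ, cos φ), giving ΔN = -86.316 + 319.315 + 310.318 = 543.32 m.
Horizontal magnitude = √(ΔE² + ΔN²) = √(480.06² + 543.32²) = 725.02 m.

725 m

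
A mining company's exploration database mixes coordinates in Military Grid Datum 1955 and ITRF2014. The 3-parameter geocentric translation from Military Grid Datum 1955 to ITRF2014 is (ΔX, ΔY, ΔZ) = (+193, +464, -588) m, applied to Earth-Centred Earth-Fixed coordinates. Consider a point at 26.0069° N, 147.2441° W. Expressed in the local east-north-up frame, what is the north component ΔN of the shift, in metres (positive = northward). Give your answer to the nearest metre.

At φ = 26.0069°, λ = -147.2441°: sin φ = 0.438479, cos φ = 0.898741, sin λ = -0.541061, cos λ = -0.840983.
ΔN = −sin φ cos λ·ΔX − sin φ sin λ·ΔY + cos φ·ΔZ = −(0.438479)(-0.840983)(193) − (0.438479)(-0.541061)(464) + (0.898741)(-588) = -347.21 m.

ΔN = -347 m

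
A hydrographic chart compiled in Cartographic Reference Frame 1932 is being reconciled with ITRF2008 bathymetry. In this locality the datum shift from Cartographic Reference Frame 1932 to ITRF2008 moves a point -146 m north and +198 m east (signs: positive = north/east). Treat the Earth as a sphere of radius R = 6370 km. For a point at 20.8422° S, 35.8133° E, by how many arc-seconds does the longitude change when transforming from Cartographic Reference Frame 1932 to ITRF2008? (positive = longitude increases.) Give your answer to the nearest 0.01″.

Δλ = 6.86″

At latitude -20.8422°, cos φ = 0.934564.
One radian of longitude at latitude φ spans R cos φ, so Δλ = ΔE / (R cos φ) = 198.0 / (6370000 × 0.934564) = 3.3260e-05 rad = 6.860″.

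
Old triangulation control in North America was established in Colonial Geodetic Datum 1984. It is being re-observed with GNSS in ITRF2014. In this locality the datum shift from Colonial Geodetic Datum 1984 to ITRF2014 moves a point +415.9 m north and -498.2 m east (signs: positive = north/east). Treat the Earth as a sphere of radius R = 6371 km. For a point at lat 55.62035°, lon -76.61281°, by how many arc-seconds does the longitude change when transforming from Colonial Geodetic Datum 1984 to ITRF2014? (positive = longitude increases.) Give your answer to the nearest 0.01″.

At latitude 55.62035°, cos φ = 0.564674.
One radian of longitude at latitude φ spans R cos φ, so Δλ = ΔE / (R cos φ) = -498.2 / (6371000 × 0.564674) = -1.3848e-04 rad = -28.564″.

Δλ = -28.56″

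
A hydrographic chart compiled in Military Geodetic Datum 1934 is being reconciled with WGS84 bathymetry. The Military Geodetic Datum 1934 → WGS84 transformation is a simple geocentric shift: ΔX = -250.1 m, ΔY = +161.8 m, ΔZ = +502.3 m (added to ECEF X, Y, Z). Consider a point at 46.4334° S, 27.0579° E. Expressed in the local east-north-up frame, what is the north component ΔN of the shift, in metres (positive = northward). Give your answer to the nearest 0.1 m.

At φ = -46.4334°, λ = 27.0579°: sin φ = -0.724574, cos φ = 0.689197, sin λ = 0.454891, cos λ = 0.890547.
ΔN = −sin φ cos λ·ΔX − sin φ sin λ·ΔY + cos φ·ΔZ = −(-0.724574)(0.890547)(-250.1) − (-0.724574)(0.454891)(161.8) + (0.689197)(502.3) = 238.13 m.

ΔN = 238.1 m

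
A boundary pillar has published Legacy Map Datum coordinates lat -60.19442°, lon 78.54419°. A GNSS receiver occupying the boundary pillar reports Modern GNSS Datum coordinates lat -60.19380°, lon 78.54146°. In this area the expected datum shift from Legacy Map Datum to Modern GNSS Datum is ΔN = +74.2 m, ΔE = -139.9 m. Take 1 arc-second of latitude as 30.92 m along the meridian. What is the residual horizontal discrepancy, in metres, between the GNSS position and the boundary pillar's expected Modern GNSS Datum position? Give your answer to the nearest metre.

Observed coordinate differences: Δφ = +0.00062°, Δλ = -0.00273°.
Converting to metres (1° lat = 111312 m, cos φ = 0.497058): observed ΔN = 69.0 m, observed ΔE = -151.0 m.
Subtracting the expected shift leaves a residual of 69.0 − (74.2) = -5.2 m north and -151.0 − (-139.9) = -11.1 m east.
Residual distance = √((-5.2)² + (-11.1)²) = 12.3 m.

12 m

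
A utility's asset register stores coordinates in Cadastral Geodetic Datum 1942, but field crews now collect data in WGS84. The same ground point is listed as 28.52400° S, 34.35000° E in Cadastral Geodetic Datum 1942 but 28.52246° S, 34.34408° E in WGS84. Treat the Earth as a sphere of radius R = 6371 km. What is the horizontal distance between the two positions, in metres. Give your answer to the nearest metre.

603 m

Δφ = -28.52246° − -28.52400° = +0.00154°; Δλ = 34.34408° − 34.35000° = -0.00592°.
1° along a meridian = πR/180 = 111195 m.
ΔN = Δφ × 111195 = 171.2 m; ΔE = Δλ × 111195 × cos(-28.52400°) = -0.00592 × 111195 × 0.878617 = -578.4 m.
Distance = √(ΔE² + ΔN²) = √((-578.4)² + 171.2²) = 603.2 m.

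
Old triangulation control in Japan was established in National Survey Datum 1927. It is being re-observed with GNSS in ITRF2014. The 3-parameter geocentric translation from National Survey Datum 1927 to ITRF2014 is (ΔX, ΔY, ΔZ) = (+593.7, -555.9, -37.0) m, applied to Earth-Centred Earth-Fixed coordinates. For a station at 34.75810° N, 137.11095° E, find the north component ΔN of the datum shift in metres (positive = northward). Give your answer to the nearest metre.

ΔN = 433 m

The local north axis is (−sin φ cos λ, −sin φ sin λ, cos φ), giving ΔN = 247.992 + 215.694 − 30.398 = 433.29 m.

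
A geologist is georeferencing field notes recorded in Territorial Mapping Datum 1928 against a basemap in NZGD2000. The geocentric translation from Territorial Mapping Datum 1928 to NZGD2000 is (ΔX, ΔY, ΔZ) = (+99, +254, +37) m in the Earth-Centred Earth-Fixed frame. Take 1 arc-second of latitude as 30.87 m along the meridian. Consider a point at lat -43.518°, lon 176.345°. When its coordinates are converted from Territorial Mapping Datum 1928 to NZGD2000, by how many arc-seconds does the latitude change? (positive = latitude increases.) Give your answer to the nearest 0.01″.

Δφ = -0.97″

sin φ = -0.688582, cos φ = 0.725158, sin λ = 0.063749, cos λ = -0.997966.
North component: ΔN = −sin φ cos λ·ΔX − sin φ sin λ·ΔY + cos φ·ΔZ = −(-0.688582)(-0.997966)(99) − (-0.688582)(0.063749)(254) + (0.725158)(37) = -30.05 m.
1° of latitude spans 3600 × 30.87 = 111132 m, so Δφ = -30.05 / 111132 × 3600 = -0.973″.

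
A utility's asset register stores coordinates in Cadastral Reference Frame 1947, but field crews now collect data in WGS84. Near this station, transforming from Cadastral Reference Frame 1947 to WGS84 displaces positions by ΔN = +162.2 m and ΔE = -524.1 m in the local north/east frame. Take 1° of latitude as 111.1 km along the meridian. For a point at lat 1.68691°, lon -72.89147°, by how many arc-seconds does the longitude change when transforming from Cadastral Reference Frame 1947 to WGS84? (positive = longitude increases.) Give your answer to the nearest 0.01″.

At latitude 1.68691°, cos φ = 0.999567.
1° of longitude at this latitude = 111.1 × cos φ = 111.05 km, so Δλ = -524.1 / 111051.9 = -0.0047194° = -16.990″.

Δλ = -16.99″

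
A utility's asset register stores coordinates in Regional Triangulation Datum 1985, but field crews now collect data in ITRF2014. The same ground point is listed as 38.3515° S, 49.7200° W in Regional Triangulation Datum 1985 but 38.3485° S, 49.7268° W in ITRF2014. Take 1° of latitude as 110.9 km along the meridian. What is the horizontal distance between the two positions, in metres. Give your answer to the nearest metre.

Δφ = -38.3485° − -38.3515° = +0.0030°; Δλ = -49.7268° − -49.7200° = -0.0068°.
ΔN = Δφ × 110900 = 332.7 m; ΔE = Δλ × 110900 × cos(-38.3515°) = -0.0068 × 110900 × 0.784219 = -591.4 m.
Distance = √(ΔE² + ΔN²) = √((-591.4)² + 332.7²) = 678.6 m.

679 m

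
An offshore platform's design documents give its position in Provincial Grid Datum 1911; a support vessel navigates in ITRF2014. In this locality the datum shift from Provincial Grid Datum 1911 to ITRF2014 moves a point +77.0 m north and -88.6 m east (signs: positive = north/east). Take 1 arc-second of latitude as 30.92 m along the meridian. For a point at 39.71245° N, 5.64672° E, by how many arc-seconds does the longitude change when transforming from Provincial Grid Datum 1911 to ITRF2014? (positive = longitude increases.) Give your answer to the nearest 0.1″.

Δλ = -3.7″

At latitude 39.71245°, cos φ = 0.769261.
1″ of longitude at this latitude = 30.92 × cos φ = 23.7855 m, so Δλ = -88.6 / 23.7855 = -3.725″.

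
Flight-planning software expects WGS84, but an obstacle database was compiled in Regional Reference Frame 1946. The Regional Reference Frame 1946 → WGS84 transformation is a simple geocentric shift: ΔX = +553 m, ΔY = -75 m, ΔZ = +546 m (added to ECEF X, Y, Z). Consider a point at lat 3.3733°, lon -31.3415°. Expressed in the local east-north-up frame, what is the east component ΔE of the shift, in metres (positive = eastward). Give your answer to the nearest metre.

ΔE = 224 m

The local east axis at (φ, λ) is (−sin λ, cos λ, 0), so ΔE = −sin(-31.3415°)·553 + cos(-31.3415°)·(-75) = 223.58 m.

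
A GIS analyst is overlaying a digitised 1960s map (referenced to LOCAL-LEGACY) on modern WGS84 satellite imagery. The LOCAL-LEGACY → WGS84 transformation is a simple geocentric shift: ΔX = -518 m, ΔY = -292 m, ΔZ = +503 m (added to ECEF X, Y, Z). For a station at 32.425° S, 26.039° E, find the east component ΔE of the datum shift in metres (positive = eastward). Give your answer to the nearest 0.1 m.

At φ = -32.425°, λ = 26.039°: sin φ = -0.536195, cos φ = 0.844094, sin λ = 0.438983, cos λ = 0.898495.
ΔE = −sin λ·ΔX + cos λ·ΔY = −(0.438983)·(-518) + (0.898495)·(-292) = -34.97 m.

ΔE = -35.0 m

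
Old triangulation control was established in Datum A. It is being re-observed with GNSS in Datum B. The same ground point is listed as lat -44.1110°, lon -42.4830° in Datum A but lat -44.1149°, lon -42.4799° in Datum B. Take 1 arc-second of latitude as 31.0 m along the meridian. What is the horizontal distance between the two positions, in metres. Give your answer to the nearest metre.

501 m

Δφ = -44.1149° − -44.1110° = -0.0039°; Δλ = -42.4799° − -42.4830° = +0.0031°.
1° of latitude = 3600 × 31.00 = 111600 m.
ΔN = Δφ × 111600 = -435.2 m; ΔE = Δλ × 111600 × cos(-44.1110°) = +0.0031 × 111600 × 0.717993 = 248.4 m.
Distance = √(ΔE² + ΔN²) = √(248.4² + (-435.2)²) = 501.1 m.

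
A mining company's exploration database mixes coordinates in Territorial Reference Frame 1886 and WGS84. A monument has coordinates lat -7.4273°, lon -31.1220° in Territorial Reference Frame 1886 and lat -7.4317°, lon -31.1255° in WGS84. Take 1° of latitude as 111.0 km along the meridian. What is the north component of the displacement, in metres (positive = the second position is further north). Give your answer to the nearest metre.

ΔN = -488 m

Δφ = -7.4317° − -7.4273° = -0.0044°; Δλ = -31.1255° − -31.1220° = -0.0035°.
ΔN = Δφ × 111000 = -488.4 m; ΔE = Δλ × 111000 × cos(-7.4273°) = -0.0035 × 111000 × 0.991610 = -385.2 m.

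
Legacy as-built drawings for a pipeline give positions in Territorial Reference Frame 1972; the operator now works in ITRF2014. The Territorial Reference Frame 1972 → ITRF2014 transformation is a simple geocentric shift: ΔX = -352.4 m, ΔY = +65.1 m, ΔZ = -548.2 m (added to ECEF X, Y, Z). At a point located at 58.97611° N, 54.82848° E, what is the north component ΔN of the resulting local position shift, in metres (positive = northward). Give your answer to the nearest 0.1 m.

ΔN = -154.2 m

The local north axis is (−sin φ cos λ, −sin φ sin λ, cos φ), giving ΔN = 173.954 − 45.603 − 282.540 = -154.19 m.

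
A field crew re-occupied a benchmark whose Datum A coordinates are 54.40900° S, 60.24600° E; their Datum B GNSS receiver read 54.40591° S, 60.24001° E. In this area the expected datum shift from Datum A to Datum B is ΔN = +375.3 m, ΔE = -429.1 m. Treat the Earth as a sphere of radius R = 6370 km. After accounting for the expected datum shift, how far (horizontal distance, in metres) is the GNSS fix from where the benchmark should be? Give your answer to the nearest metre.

52 m

Observed coordinate differences: Δφ = +0.00309°, Δλ = -0.00599°.
Converting to metres (1° lat = 111177 m, cos φ = 0.581995): observed ΔN = 343.5 m, observed ΔE = -387.6 m.
Subtracting the expected shift leaves a residual of 343.5 − (375.3) = -31.8 m north and -387.6 − (-429.1) = 41.5 m east.
Residual distance = √((-31.8)² + 41.5²) = 52.3 m.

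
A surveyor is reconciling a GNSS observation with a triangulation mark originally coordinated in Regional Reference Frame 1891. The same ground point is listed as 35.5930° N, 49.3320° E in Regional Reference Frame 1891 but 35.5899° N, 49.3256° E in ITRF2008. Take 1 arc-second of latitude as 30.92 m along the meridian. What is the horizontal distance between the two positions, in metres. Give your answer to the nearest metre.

674 m

Δφ = 35.5899° − 35.5930° = -0.0031°; Δλ = 49.3256° − 49.3320° = -0.0064°.
1° of latitude = 3600 × 30.92 = 111312 m.
ΔN = Δφ × 111312 = -345.1 m; ΔE = Δλ × 111312 × cos(35.5930°) = -0.0064 × 111312 × 0.813172 = -579.3 m.
Distance = √(ΔE² + ΔN²) = √((-579.3)² + (-345.1)²) = 674.3 m.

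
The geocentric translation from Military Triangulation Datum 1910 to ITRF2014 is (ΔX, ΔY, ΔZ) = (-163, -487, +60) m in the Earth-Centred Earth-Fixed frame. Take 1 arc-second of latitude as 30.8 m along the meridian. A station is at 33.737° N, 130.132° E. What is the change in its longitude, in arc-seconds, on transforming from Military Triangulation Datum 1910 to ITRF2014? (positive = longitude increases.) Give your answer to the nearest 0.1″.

sin φ = 0.555382, cos φ = 0.831596, sin λ = 0.764562, cos λ = -0.644551.
East component: ΔE = −sin λ·ΔX + cos λ·ΔY = −(0.764562)(-163) + (-0.644551)(-487) = 438.52 m.
1° of latitude spans 3600 × 30.80 = 110880 m; at latitude φ, 1° of longitude spans that × cos φ = 92207.3 m, so Δλ = 438.52 / 92207.3 × 3600 = 17.121″.

Δλ = 17.1″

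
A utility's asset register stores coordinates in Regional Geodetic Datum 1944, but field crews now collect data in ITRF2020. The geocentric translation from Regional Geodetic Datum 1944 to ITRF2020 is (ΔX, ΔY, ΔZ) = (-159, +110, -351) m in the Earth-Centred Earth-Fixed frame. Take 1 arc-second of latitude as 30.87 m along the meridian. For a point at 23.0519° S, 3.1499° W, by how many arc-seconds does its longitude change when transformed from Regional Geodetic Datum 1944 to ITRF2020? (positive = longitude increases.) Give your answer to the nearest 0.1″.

sin φ = -0.391565, cos φ = 0.920151, sin λ = -0.054948, cos λ = 0.998489.
East component: ΔE = −sin λ·ΔX + cos λ·ΔY = −(-0.054948)(-159) + (0.998489)(110) = 101.10 m.
1° of latitude spans 3600 × 30.87 = 111132 m; at latitude φ, 1° of longitude spans that × cos φ = 102258.2 m, so Δλ = 101.10 / 102258.2 × 3600 = 3.559″.

Δλ = 3.6″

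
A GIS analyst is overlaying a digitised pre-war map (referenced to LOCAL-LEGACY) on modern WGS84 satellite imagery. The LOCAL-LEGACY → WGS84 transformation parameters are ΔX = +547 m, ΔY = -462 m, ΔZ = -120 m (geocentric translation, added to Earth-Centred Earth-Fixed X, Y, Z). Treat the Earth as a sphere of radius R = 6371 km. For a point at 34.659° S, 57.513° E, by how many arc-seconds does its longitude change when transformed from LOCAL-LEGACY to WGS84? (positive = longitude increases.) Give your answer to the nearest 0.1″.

sin φ = -0.568691, cos φ = 0.822551, sin λ = 0.843513, cos λ = 0.537108.
East component: ΔE = −sin λ·ΔX + cos λ·ΔY = −(0.843513)(547) + (0.537108)(-462) = -709.55 m.
1° of latitude spans πR/180 = 111195 m; at latitude φ, 1° of longitude spans that × cos φ = 91463.5 m, so Δλ = -709.55 / 91463.5 × 3600 = -27.928″.

Δλ = -27.9″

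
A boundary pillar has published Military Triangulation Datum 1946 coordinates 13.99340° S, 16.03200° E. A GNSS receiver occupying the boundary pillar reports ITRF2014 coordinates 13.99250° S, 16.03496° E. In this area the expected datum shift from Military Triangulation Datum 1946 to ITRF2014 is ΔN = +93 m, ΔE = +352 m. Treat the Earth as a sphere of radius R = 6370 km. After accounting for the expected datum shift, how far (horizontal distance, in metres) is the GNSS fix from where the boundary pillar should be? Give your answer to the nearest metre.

Observed coordinate differences: Δφ = +0.00090°, Δλ = +0.00296°.
Converting to metres (1° lat = 111177 m, cos φ = 0.970324): observed ΔN = 100.1 m, observed ΔE = 319.3 m.
Subtracting the expected shift leaves a residual of 100.1 − (93) = 7.1 m north and 319.3 − (352) = -32.7 m east.
Residual distance = √(7.1² + (-32.7)²) = 33.4 m.

33 m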